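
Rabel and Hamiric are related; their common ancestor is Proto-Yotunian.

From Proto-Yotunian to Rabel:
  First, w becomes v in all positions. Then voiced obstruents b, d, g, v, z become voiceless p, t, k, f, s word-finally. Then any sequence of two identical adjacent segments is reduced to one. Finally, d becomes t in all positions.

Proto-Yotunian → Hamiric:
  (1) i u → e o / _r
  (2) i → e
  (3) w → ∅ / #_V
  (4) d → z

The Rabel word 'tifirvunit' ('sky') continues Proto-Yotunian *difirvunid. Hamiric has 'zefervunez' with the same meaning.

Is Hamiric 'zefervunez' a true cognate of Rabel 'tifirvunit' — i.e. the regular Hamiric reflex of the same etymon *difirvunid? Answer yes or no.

yes

Derive the expected Hamiric reflex of *difirvunid:
Hamiric: *difirvunid > difervunid > defervuned > zefervunez  (by pre-rhotic lowering, vowel merger, unconditioned shift)
Hamiric 'zefervunez' matches the regular reflex exactly, so the pair is cognate.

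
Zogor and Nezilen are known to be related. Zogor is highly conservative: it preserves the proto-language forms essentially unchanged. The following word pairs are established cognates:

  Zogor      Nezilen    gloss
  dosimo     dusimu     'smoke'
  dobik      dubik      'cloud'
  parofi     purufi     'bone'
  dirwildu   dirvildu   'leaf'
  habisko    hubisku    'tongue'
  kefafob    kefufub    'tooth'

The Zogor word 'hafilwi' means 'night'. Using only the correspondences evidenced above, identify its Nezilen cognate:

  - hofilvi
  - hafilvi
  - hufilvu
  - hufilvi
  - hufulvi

hufilvi

kefafob ~ kefufub — Zogor a corresponds to Nezilen u after a consonant, before a labial obstruent.
dirwildu ~ dirvildu — Zogor w corresponds to Nezilen v after a consonant, before a front vowel.
Applying these to Zogor 'hafilwi':
  hafilwi → hufilwi   (a→u after a consonant, before a labial obstruent)
  hufilwi → hufilvi   (w→v after a consonant, before a front vowel)
So the Nezilen cognate is 'hufilvi'.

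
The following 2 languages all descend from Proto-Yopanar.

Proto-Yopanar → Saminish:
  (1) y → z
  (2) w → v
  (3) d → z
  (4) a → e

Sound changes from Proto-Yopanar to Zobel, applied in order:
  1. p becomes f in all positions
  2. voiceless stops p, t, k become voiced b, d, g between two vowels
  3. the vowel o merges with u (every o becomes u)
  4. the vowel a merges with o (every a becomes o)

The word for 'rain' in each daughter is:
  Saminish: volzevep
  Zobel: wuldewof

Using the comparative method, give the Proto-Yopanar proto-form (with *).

Position 2: Saminish has o, Zobel has u. Saminish preserves o here (none of its changes turn any other segment into o), so the proto-segment is *o.
Position 1: Saminish has v, Zobel has w. Zobel preserves w here (none of its changes turn any other segment into w), so the proto-segment is *w.
Position 7: Saminish has e, Zobel has o. In Zobel, o can only continue *a, so the proto-segment is *a.
This points to *woldewap. Verify forward in each daughter:
Saminish: start from *woldewap.
  rule 1: no change — woldewap
  rule 2 (unconditioned shift): woldewap → voldevap
  rule 3 (unconditioned shift): voldevap → volzevap
  rule 4 (vowel merger): volzevap → volzevep
  ⇒ Saminish volzevep
Zobel: *woldewap > woldewaf > wuldewaf > wuldewof  (by unconditioned shift, vowel merger, vowel merger)
Only *woldewap yields all of Saminish volzevep, Zobel wuldewof.

*woldewap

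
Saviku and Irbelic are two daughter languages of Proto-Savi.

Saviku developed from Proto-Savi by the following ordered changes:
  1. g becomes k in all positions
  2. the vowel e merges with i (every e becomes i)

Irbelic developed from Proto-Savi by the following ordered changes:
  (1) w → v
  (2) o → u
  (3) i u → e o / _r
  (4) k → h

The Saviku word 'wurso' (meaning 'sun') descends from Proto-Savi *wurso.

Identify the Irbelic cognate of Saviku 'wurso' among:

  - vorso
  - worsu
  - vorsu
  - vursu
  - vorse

vorsu

Irbelic: *wurso
  wurso → vurso   [unconditioned shift]
  vurso → vursu   [vowel merger]
  vursu → vorsu   [pre-rhotic lowering]
  vorsu (rule 4 does not apply)
  giving Irbelic vorsu.
Among the options, 'vorsu' alone shows every Irbelic change applied in order.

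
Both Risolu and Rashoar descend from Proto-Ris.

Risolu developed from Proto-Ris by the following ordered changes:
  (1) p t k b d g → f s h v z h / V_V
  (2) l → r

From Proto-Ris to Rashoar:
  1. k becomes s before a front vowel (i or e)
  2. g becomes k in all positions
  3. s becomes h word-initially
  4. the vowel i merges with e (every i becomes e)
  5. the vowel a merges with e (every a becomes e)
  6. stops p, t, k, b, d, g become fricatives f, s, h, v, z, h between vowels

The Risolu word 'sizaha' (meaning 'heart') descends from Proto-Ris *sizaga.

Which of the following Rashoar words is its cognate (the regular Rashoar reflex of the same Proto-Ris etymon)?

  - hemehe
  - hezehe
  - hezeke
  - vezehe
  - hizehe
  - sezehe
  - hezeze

hezehe

Rashoar: *sizaga > sizaka > hizaka > hezaka > hezeke > hezehe  (by unconditioned shift, debuccalisation, vowel merger, vowel merger, intervocalic lenition)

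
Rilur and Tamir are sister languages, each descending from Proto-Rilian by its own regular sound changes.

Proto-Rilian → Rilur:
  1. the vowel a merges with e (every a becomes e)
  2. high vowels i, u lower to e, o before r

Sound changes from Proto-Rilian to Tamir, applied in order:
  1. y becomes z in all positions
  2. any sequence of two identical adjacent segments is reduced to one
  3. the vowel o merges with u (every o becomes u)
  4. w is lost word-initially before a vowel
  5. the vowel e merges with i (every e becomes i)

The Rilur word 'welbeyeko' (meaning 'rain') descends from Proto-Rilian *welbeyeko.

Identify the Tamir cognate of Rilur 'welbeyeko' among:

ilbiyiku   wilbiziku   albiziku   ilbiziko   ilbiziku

ilbiziku

Tamir: start from *welbeyeko.
  rule 1 (unconditioned shift): welbeyeko → welbezeko
  rule 2: no change — welbezeko
  rule 3 (vowel merger): welbezeko → welbezeku
  rule 4 (glide loss): welbezeku → elbezeku
  rule 5 (vowel merger): elbezeku → ilbiziku
  ⇒ Tamir ilbiziku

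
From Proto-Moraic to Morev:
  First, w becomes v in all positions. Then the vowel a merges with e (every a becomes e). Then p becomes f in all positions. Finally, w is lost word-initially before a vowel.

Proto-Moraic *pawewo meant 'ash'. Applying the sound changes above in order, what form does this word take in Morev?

fevevo

Morev: start from *pawewo.
  rule 1 (unconditioned shift): pawewo → pavevo
  rule 2 (vowel merger): pavevo → pevevo
  rule 3 (unconditioned shift): pevevo → fevevo
  rule 4: no change — fevevo
  ⇒ Morev fevevo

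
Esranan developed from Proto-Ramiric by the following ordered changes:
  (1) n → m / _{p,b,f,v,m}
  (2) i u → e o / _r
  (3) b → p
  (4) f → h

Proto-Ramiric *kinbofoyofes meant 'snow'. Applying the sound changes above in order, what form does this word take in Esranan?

Esranan: start from *kinbofoyofes.
  rule 1 (nasal place assimilation): kinbofoyofes → kimbofoyofes
  rule 2: no change — kimbofoyofes
  rule 3 (unconditioned shift): kimbofoyofes → kimpofoyofes
  rule 4 (unconditioned shift): kimpofoyofes → kimpohoyohes
  ⇒ Esranan kimpohoyohes

kimpohoyohes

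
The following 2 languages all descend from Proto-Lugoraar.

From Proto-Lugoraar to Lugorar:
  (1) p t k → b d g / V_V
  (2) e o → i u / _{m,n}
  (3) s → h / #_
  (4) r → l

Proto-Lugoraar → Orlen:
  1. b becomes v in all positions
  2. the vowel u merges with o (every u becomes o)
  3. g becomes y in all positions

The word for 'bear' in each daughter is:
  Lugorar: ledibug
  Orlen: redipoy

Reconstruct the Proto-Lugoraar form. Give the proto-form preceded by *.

*redipug

Position 5: Lugorar has b, Orlen has p. Orlen preserves p here (none of its changes turn any other segment into p), so the proto-segment is *p.
Position 6: Lugorar has u, Orlen has o. Taking the neighbouring segments as reconstructed: Lugorar u can only go back to *u; Orlen o could go back to *o or *u — the one source consistent with every daughter is *u.
Position 7: Lugorar has g, Orlen has y. Taking the neighbouring segments as reconstructed: Lugorar g can only go back to *g; Orlen y could go back to *g or *y — the one source consistent with every daughter is *g.
Continuing position by position gives *redipug; check it forward:
Lugorar: start from *redipug.
  rule 1 (intervocalic voicing): redipug → redibug
  rule 2: no change — redibug
  rule 3: no change — redibug
  rule 4 (unconditioned shift): redibug → ledibug
  ⇒ Lugorar ledibug
Orlen: *redipug > redipog > redipoy  (by vowel merger, unconditioned shift)
No other proto-form is consistent with every reflex, so the reconstruction is *redipug.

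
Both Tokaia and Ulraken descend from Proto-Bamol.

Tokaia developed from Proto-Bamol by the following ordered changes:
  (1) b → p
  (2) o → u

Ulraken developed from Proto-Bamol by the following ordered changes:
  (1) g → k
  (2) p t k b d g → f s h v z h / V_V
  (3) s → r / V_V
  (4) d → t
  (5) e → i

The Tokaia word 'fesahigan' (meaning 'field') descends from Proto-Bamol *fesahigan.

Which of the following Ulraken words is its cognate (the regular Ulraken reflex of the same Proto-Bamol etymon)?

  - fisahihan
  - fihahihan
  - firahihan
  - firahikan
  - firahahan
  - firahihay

Ulraken: *fesahigan > fesahikan > fesahihan > ferahihan > firahihan  (by unconditioned shift, intervocalic lenition, rhotacism, vowel merger)
Among the options, 'firahihan' alone shows every Ulraken change applied in order.

firahihan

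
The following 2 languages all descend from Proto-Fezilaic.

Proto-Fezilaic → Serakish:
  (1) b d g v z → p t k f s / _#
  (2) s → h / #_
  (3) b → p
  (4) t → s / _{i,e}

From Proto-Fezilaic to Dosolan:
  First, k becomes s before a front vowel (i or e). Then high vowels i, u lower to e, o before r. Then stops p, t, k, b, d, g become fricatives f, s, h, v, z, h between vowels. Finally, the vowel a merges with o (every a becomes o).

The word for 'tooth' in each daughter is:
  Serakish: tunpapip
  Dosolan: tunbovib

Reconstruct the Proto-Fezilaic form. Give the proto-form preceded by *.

Position 4: Serakish has p, Dosolan has b. Dosolan preserves b here (none of its changes turn any other segment into b), so the proto-segment is *b.
Position 6: Serakish has p, Dosolan has v. Taking the neighbouring segments as reconstructed: Serakish p could go back to *p or *b; Dosolan v could go back to *b or *v — the one source consistent with every daughter is *b.
This points to *tunbabib. Verify forward in each daughter:
Serakish: start from *tunbabib.
  rule 1 (final devoicing): tunbabib → tunbabip
  rule 2: no change — tunbabip
  rule 3 (unconditioned shift): tunbabip → tunpapip
  rule 4: no change — tunpapip
  ⇒ Serakish tunpapip
Dosolan: *tunbabib
  tunbabib (rule 1 does not apply)
  tunbabib (rule 2 does not apply)
  tunbabib → tunbavib   [intervocalic lenition]
  tunbavib → tunbovib   [vowel merger]
  giving Dosolan tunbovib.
*tunbabib is the unique common source.

*tunbabib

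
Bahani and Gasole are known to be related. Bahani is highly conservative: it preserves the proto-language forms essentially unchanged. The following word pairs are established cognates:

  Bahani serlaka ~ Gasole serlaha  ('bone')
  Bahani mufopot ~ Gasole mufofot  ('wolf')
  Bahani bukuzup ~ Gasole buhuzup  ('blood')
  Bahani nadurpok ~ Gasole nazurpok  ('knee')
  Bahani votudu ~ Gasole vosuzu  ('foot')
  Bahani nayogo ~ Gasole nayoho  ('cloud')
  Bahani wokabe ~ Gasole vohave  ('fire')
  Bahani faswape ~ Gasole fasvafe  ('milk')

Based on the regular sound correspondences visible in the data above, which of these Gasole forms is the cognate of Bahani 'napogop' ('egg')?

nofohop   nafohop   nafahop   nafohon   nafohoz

mufopot ~ mufofot — Bahani p corresponds to Gasole f between vowels (before a back vowel).
nayogo ~ nayoho — Bahani g corresponds to Gasole h between vowels (before a back vowel).
Applying these to Bahani 'napogop':
  napogop → nafogop   (p→f between vowels (before a back vowel))
  nafogop → nafohop   (g→h between vowels (before a back vowel))
So the Gasole cognate is 'nafohop'.

nafohop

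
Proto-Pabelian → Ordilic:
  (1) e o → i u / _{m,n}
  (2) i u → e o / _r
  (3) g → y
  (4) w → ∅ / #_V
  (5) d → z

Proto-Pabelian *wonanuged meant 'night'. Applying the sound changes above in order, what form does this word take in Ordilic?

Ordilic: start from *wonanuged.
  rule 1 (pre-nasal raising): wonanuged → wunanuged
  rule 2: no change — wunanuged
  rule 3 (unconditioned shift): wunanuged → wunanuyed
  rule 4 (glide loss): wunanuyed → unanuyed
  rule 5 (unconditioned shift): unanuyed → unanuyez
  ⇒ Ordilic unanuyez

unanuyez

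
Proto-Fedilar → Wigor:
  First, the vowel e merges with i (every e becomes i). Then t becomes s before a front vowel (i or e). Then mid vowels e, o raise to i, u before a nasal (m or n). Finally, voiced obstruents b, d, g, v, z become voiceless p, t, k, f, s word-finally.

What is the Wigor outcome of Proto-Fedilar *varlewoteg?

varliwosik

Wigor: *varlewoteg
  varlewoteg → varliwotig   [vowel merger]
  varliwotig → varliwosig   [palatalisation]
  varliwosig (rule 3 does not apply)
  varliwosig → varliwosik   [final devoicing]
  giving Wigor varliwosik.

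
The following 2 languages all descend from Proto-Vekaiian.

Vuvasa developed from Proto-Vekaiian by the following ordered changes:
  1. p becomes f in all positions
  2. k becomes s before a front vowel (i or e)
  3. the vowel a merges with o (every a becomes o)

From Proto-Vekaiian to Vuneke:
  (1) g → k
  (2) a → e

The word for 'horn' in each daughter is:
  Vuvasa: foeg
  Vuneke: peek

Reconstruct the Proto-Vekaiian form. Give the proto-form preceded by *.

*paeg

Position 4: Vuvasa has g, Vuneke has k. Vuvasa preserves g here (none of its changes turn any other segment into g), so the proto-segment is *g.
Position 2: Vuvasa has o, Vuneke has e. Taking the neighbouring segments as reconstructed: Vuvasa o could go back to *a or *o; Vuneke e could go back to *a or *e — the one source consistent with every daughter is *a.
Position 1: Vuvasa has f, Vuneke has p. Vuneke preserves p here (none of its changes turn any other segment into p), so the proto-segment is *p.
The remaining positions agree across the daughters. Check the candidate against every language:
Vuvasa: *paeg
  paeg → faeg   [unconditioned shift]
  faeg (rule 2 does not apply)
  faeg → foeg   [vowel merger]
  giving Vuvasa foeg.
Vuneke: *paeg > paek > peek  (by unconditioned shift, vowel merger)
No other proto-form is consistent with every reflex, so the reconstruction is *paeg.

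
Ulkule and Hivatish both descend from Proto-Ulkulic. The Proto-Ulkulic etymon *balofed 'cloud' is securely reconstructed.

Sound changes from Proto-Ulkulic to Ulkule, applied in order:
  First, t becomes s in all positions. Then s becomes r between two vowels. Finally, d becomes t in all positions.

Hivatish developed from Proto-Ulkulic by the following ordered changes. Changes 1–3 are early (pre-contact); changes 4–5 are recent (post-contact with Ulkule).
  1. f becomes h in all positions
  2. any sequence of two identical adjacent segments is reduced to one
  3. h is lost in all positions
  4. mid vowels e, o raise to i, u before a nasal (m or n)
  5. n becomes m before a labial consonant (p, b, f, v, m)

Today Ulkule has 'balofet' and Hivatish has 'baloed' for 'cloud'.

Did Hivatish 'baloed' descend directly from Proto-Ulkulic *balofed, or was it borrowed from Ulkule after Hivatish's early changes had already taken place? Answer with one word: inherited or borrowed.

If inherited, *balofed would pass through all of Hivatish's changes:
Hivatish: *balofed
  balofed → balohed   [unconditioned shift]
  balohed (rule 2 does not apply)
  balohed → baloed   [h-loss]
  baloed (rule 4 does not apply)
  baloed (rule 5 does not apply)
  giving Hivatish baloed.
If borrowed from Ulkule 'balofet' after the early changes, it would undergo only the recent ones:
  rule 4 (pre-nasal raising): no change (balofet)
  rule 5 (nasal place assimilation): no change (balofet)
  ⇒ as a loan: balofet
Hivatish 'baloed' matches the inherited outcome exactly, so it is an inherited cognate, not a loan.

inherited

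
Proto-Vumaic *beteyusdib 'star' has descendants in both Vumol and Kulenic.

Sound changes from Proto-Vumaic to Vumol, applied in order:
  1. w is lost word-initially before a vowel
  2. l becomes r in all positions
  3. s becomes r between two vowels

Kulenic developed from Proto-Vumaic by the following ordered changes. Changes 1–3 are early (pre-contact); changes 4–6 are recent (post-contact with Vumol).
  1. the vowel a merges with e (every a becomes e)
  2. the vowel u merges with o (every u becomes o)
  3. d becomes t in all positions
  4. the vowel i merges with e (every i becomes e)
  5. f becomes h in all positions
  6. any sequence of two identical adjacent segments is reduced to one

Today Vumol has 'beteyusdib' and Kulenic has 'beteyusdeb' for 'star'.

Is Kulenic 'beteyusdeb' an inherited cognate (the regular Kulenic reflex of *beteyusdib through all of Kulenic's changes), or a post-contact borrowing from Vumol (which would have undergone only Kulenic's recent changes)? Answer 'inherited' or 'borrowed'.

borrowed

If inherited, *beteyusdib would pass through all of Kulenic's changes:
Kulenic: *beteyusdib > beteyosdib > beteyostib > beteyosteb  (by vowel merger, unconditioned shift, vowel merger)
If borrowed from Vumol 'beteyusdib' after the early changes, it would undergo only the recent ones:
  rule 4 (vowel merger): beteyusdib → beteyusdeb
  rule 5 (unconditioned shift): no change (beteyusdeb)
  rule 6 (degemination): no change (beteyusdeb)
  ⇒ as a loan: beteyusdeb
Kulenic 'beteyusdeb' matches the loan outcome 'beteyusdeb', not the inherited 'beteyosteb' — it skipped the early Kulenic changes, so it was borrowed from Vumol.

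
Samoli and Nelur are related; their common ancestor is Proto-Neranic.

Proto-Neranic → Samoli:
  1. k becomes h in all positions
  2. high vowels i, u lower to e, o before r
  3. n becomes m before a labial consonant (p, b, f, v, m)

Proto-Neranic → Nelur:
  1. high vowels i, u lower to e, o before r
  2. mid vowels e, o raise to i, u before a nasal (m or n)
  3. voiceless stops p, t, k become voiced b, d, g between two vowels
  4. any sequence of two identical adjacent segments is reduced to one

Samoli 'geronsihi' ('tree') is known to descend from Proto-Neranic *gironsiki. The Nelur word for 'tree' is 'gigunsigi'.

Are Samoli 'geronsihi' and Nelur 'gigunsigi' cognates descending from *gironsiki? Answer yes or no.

Derive the expected Nelur reflex of *gironsiki:
Nelur: *gironsiki
  gironsiki → geronsiki   [pre-rhotic lowering]
  geronsiki → gerunsiki   [pre-nasal raising]
  gerunsiki → gerunsigi   [intervocalic voicing]
  gerunsigi (rule 4 does not apply)
  giving Nelur gerunsigi.
The regular Nelur reflex would be 'gerunsigi', but the attested form is 'gigunsigi'. The correspondence is irregular, so they are not cognates (the Nelur form has a different source).

no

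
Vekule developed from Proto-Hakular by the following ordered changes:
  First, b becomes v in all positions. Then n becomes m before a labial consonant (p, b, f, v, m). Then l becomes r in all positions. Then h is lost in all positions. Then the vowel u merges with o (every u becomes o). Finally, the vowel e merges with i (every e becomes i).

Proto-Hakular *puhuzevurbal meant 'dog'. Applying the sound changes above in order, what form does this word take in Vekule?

Vekule: start from *puhuzevurbal.
  rule 1 (unconditioned shift): puhuzevurbal → puhuzevurval
  rule 2: no change — puhuzevurval
  rule 3 (unconditioned shift): puhuzevurval → puhuzevurvar
  rule 4 (h-loss): puhuzevurvar → puuzevurvar
  rule 5 (vowel merger): puuzevurvar → poozevorvar
  rule 6 (vowel merger): poozevorvar → poozivorvar
  ⇒ Vekule poozivorvar

poozivorvar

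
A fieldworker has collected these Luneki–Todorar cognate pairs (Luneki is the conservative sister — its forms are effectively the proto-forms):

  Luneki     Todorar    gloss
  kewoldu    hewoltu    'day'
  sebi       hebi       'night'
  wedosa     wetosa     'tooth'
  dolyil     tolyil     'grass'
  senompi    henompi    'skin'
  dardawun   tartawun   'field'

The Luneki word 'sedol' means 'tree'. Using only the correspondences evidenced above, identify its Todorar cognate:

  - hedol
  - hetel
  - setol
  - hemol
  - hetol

sebi ~ hebi, senompi ~ henompi — Luneki s corresponds to Todorar h word-initially before a front vowel.
wedosa ~ wetosa — Luneki d corresponds to Todorar t between vowels (before a back vowel).
Applying these to Luneki 'sedol':
  sedol → hedol   (s→h word-initially before a front vowel)
  hedol → hetol   (d→t between vowels (before a back vowel))
So the Todorar cognate is 'hetol'.

hetol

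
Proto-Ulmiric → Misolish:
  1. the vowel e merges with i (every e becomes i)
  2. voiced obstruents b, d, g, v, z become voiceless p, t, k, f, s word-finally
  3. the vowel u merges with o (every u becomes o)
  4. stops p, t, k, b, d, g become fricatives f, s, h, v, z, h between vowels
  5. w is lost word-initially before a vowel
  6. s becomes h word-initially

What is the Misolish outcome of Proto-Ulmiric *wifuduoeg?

Misolish: *wifuduoeg
  wifuduoeg → wifuduoig   [vowel merger]
  wifuduoig → wifuduoik   [final devoicing]
  wifuduoik → wifodooik   [vowel merger]
  wifodooik → wifozooik   [intervocalic lenition]
  wifozooik → ifozooik   [glide loss]
  ifozooik (rule 6 does not apply)
  giving Misolish ifozooik.

ifozooik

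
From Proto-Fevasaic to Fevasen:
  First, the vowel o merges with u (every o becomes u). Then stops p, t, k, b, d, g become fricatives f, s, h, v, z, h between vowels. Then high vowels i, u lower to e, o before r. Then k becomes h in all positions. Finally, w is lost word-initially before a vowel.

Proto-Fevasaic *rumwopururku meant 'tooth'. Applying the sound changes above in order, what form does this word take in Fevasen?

rumwufororhu

Fevasen: start from *rumwopururku.
  rule 1 (vowel merger): rumwopururku → rumwupururku
  rule 2 (intervocalic lenition): rumwupururku → rumwufururku
  rule 3 (pre-rhotic lowering): rumwufururku → rumwufororku
  rule 4 (unconditioned shift): rumwufororku → rumwufororhu
  rule 5: no change — rumwufororhu
  ⇒ Fevasen rumwufororhu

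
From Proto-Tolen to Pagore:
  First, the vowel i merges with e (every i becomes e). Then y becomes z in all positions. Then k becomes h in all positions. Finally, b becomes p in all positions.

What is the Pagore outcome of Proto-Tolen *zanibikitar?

Pagore: *zanibikitar > zanebeketar > zanebehetar > zanepehetar  (by vowel merger, unconditioned shift, unconditioned shift)

zanepehetar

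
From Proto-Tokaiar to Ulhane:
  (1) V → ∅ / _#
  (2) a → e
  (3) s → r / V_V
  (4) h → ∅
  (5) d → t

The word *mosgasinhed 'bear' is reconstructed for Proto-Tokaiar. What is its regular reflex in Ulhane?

Ulhane: start from *mosgasinhed.
  rule 1: no change — mosgasinhed
  rule 2 (vowel merger): mosgasinhed → mosgesinhed
  rule 3 (rhotacism): mosgesinhed → mosgerinhed
  rule 4 (h-loss): mosgerinhed → mosgerined
  rule 5 (unconditioned shift): mosgerined → mosgerinet
  ⇒ Ulhane mosgerinet

mosgerinet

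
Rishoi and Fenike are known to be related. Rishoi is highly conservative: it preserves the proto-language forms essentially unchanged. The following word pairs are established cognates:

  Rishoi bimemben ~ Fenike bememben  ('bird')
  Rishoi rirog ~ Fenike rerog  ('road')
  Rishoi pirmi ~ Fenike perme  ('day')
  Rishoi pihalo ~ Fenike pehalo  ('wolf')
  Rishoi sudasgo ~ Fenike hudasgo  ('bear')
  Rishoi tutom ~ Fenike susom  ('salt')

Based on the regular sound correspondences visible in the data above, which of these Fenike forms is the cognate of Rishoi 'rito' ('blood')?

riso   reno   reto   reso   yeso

pihalo ~ pehalo — Rishoi i corresponds to Fenike e after a consonant, before a consonant other than r, m, n, p, b, f, v.
tutom ~ susom — Rishoi t corresponds to Fenike s between vowels (before a back vowel).
Applying these to Rishoi 'rito':
  rito → reto   (i→e after a consonant, before a consonant other than r, m, n, p, b, f, v)
  reto → reso   (t→s between vowels (before a back vowel))
So the Fenike cognate is 'reso'.

reso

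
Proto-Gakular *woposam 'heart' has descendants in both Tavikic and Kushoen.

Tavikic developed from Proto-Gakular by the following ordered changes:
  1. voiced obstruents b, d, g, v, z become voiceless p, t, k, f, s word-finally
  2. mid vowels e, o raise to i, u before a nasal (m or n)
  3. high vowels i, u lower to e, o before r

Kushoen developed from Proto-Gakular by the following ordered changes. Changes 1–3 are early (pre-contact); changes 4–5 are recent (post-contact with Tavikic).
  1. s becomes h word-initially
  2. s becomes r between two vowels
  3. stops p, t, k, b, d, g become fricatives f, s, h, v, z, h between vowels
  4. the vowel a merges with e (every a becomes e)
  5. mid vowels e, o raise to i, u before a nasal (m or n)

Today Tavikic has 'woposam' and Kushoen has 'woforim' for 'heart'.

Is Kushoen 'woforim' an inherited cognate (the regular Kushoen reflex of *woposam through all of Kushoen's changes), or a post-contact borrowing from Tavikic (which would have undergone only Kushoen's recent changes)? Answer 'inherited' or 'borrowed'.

If inherited, *woposam would pass through all of Kushoen's changes:
Kushoen: *woposam
  woposam (rule 1 does not apply)
  woposam → woporam   [rhotacism]
  woporam → woforam   [intervocalic lenition]
  woforam → woforem   [vowel merger]
  woforem → woforim   [pre-nasal raising]
  giving Kushoen woforim.
If borrowed from Tavikic 'woposam' after the early changes, it would undergo only the recent ones:
  rule 4 (vowel merger): woposam → woposem
  rule 5 (pre-nasal raising): woposem → woposim
  ⇒ as a loan: woposim
Kushoen 'woforim' matches the inherited outcome exactly, so it is an inherited cognate, not a loan.

inherited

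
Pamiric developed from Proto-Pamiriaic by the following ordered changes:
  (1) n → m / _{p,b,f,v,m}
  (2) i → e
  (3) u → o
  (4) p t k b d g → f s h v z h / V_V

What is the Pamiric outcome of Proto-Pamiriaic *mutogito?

mosoheso

Pamiric: start from *mutogito.
  rule 1: no change — mutogito
  rule 2 (vowel merger): mutogito → mutogeto
  rule 3 (vowel merger): mutogeto → motogeto
  rule 4 (intervocalic lenition): motogeto → mosoheso
  ⇒ Pamiric mosoheso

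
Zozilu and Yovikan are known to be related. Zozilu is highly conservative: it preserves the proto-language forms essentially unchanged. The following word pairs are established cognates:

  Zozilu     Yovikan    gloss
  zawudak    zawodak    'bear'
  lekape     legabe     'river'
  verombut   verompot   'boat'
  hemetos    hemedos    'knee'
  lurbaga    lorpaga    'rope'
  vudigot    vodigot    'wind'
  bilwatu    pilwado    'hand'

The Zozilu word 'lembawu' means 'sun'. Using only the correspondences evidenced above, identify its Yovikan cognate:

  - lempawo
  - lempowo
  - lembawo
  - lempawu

lurbaga ~ lorpaga — Zozilu b corresponds to Yovikan p after a consonant, before a back vowel.
bilwatu ~ pilwado — Zozilu u corresponds to Yovikan o word-finally.
Applying these to Zozilu 'lembawu':
  lembawu → lempawu   (b→p after a consonant, before a back vowel)
  lempawu → lempawo   (u→o word-finally)
So the Yovikan cognate is 'lempawo'.

lempawo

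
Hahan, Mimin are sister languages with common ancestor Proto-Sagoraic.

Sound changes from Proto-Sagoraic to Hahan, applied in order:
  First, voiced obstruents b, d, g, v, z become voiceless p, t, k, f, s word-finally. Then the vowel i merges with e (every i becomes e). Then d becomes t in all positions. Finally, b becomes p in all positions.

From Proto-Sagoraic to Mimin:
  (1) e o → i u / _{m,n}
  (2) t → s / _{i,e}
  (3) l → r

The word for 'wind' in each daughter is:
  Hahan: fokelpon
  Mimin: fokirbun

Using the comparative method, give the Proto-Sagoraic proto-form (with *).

Position 4: Hahan has e, Mimin has i. Taking the neighbouring segments as reconstructed: Hahan e could go back to *e or *i; Mimin i can only go back to *i — the one source consistent with every daughter is *i.
Position 6: Hahan has p, Mimin has b. Mimin preserves b here (none of its changes turn any other segment into b), so the proto-segment is *b.
This points to *fokilbon. Verify forward in each daughter:
Hahan: start from *fokilbon.
  rule 1: no change — fokilbon
  rule 2 (vowel merger): fokilbon → fokelbon
  rule 3: no change — fokelbon
  rule 4 (unconditioned shift): fokelbon → fokelpon
  ⇒ Hahan fokelpon
Mimin: *fokilbon
  fokilbon → fokilbun   [pre-nasal raising]
  fokilbun (rule 2 does not apply)
  fokilbun → fokirbun   [unconditioned shift]
  giving Mimin fokirbun.
No other proto-form is consistent with every reflex, so the reconstruction is *fokilbon.

*fokilbon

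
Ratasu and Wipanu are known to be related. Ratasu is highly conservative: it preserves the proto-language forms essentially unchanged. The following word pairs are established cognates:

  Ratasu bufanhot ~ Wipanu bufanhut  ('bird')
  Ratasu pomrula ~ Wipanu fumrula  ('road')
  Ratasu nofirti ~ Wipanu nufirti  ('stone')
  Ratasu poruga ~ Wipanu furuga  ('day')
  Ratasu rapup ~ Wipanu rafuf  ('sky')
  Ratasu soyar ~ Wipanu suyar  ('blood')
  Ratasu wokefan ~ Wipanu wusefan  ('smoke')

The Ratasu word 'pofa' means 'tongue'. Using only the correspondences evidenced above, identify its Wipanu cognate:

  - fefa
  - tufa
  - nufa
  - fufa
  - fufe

pomrula ~ fumrula, poruga ~ furuga — Ratasu p corresponds to Wipanu f word-initially before a back vowel.
nofirti ~ nufirti — Ratasu o corresponds to Wipanu u after a consonant, before a labial obstruent.
Applying these to Ratasu 'pofa':
  pofa → fofa   (p→f word-initially before a back vowel)
  fofa → fufa   (o→u after a consonant, before a labial obstruent)
So the Wipanu cognate is 'fufa'.

fufa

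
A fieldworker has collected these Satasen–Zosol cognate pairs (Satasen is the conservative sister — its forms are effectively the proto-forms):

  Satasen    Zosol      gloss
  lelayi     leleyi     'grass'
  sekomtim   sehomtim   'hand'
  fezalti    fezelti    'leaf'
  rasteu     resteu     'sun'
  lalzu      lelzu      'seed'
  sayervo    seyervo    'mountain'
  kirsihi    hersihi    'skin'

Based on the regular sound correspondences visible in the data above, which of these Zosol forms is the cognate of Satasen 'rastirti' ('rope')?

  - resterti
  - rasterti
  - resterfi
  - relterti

resterti

lelayi ~ leleyi, fezalti ~ fezelti — Satasen a corresponds to Zosol e after a consonant, before a consonant other than r, m, n, p, b, f, v.
kirsihi ~ hersihi — Satasen i corresponds to Zosol e after a consonant, before r.
Applying these to Satasen 'rastirti':
  rastirti → restirti   (a→e after a consonant, before a consonant other than r, m, n, p, b, f, v)
  restirti → resterti   (i→e after a consonant, before r)
So the Zosol cognate is 'resterti'.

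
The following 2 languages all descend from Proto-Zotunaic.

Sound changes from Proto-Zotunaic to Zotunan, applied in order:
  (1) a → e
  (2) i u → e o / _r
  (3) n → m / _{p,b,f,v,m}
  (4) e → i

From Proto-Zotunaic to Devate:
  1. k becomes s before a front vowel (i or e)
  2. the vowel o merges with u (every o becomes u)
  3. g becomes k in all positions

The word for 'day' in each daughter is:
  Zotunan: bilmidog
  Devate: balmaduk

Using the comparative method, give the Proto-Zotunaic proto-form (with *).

*balmadog

Position 2: Zotunan has i, Devate has a. Devate preserves a here (none of its changes turn any other segment into a), so the proto-segment is *a.
Position 8: Zotunan has g, Devate has k. Zotunan preserves g here (none of its changes turn any other segment into g), so the proto-segment is *g.
Position 7: Zotunan has o, Devate has u. Taking the neighbouring segments as reconstructed: Zotunan o can only go back to *o; Devate u could go back to *o or *u — the one source consistent with every daughter is *o.
Verify the candidate proto-form against each daughter:
Zotunan: start from *balmadog.
  rule 1 (vowel merger): balmadog → belmedog
  rule 2: no change — belmedog
  rule 3: no change — belmedog
  rule 4 (vowel merger): belmedog → bilmidog
  ⇒ Zotunan bilmidog
Devate: *balmadog > balmadug > balmaduk  (by vowel merger, unconditioned shift)
No other proto-form is consistent with every reflex, so the reconstruction is *balmadog.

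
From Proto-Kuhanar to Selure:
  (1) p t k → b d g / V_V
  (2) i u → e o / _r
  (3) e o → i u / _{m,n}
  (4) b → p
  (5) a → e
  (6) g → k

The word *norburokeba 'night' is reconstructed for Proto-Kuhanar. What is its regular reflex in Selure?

Selure: *norburokeba > norburogeba > norborogeba > norporogepa > norporogepe > norporokepe  (by intervocalic voicing, pre-rhotic lowering, unconditioned shift, vowel merger, unconditioned shift)

norporokepe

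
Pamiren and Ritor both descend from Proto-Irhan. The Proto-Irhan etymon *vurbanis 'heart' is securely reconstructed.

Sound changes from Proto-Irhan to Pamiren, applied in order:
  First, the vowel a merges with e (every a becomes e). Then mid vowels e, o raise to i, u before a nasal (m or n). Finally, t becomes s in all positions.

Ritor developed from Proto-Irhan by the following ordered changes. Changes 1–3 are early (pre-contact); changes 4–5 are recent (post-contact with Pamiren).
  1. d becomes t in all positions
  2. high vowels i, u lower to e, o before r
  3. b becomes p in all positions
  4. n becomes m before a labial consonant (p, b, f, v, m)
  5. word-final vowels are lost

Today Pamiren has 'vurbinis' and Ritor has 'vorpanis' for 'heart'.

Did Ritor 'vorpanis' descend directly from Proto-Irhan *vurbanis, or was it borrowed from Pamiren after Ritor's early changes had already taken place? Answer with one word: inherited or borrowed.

If inherited, *vurbanis would pass through all of Ritor's changes:
Ritor: start from *vurbanis.
  rule 1: no change — vurbanis
  rule 2 (pre-rhotic lowering): vurbanis → vorbanis
  rule 3 (unconditioned shift): vorbanis → vorpanis
  rule 4: no change — vorpanis
  rule 5: no change — vorpanis
  ⇒ Ritor vorpanis
If borrowed from Pamiren 'vurbinis' after the early changes, it would undergo only the recent ones:
  rule 4 (nasal place assimilation): no change (vurbinis)
  rule 5 (apocope): no change (vurbinis)
  ⇒ as a loan: vurbinis
Ritor 'vorpanis' matches the inherited outcome exactly, so it is an inherited cognate, not a loan.

inherited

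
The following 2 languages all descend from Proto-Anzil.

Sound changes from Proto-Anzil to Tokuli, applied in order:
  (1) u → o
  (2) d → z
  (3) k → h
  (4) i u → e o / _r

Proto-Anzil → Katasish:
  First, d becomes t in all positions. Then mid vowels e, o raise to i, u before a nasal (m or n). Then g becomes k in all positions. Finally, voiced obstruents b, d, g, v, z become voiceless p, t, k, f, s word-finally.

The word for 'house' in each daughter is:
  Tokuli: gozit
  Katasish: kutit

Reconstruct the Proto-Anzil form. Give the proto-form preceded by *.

Position 1: Tokuli has g, Katasish has k. Tokuli preserves g here (none of its changes turn any other segment into g), so the proto-segment is *g.
Position 2: Tokuli has o, Katasish has u. Taking the neighbouring segments as reconstructed: Tokuli o could go back to *o or *u; Katasish u can only go back to *u — the one source consistent with every daughter is *u.
Verify the candidate proto-form against each daughter:
Tokuli: start from *gudit.
  rule 1 (vowel merger): gudit → godit
  rule 2 (unconditioned shift): godit → gozit
  rule 3: no change — gozit
  rule 4: no change — gozit
  ⇒ Tokuli gozit
Katasish: *gudit > gutit > kutit  (by unconditioned shift, unconditioned shift)
Only *gudit yields all of Tokuli gozit, Katasish kutit.

*gudit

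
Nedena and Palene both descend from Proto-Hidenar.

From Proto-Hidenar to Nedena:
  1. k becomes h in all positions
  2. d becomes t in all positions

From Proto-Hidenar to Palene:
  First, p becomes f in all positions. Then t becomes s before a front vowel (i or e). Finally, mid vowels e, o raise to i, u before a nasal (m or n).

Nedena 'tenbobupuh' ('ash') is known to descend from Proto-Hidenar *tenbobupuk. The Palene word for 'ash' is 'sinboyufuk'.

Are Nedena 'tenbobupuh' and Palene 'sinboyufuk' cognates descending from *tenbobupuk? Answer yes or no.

no

Derive the expected Palene reflex of *tenbobupuk:
Palene: *tenbobupuk > tenbobufuk > senbobufuk > sinbobufuk  (by unconditioned shift, palatalisation, pre-nasal raising)
The regular Palene reflex would be 'sinbobufuk', but the attested form is 'sinboyufuk'. The correspondence is irregular, so they are not cognates (the Palene form has a different source).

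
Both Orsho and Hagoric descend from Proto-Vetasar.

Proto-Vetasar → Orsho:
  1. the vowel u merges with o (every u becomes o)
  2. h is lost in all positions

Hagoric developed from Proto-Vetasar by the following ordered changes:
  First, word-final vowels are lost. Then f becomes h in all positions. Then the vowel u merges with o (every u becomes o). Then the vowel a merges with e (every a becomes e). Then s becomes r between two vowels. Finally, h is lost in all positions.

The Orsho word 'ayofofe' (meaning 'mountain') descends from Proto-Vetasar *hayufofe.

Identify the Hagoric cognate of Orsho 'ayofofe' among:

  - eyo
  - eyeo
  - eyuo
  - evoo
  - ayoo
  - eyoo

Hagoric: *hayufofe
  hayufofe → hayufof   [apocope]
  hayufof → hayuhoh   [unconditioned shift]
  hayuhoh → hayohoh   [vowel merger]
  hayohoh → heyohoh   [vowel merger]
  heyohoh (rule 5 does not apply)
  heyohoh → eyoo   [h-loss]
  giving Hagoric eyoo.
Among the options, 'eyoo' alone shows every Hagoric change applied in order.

eyoo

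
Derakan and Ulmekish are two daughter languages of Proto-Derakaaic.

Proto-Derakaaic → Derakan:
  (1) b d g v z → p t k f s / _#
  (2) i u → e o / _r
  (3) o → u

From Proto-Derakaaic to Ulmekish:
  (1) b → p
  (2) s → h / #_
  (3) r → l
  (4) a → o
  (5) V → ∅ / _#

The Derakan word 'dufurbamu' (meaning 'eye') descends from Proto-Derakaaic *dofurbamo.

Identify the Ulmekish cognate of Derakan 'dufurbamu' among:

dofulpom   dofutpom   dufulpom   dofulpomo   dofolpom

dofulpom

Ulmekish: *dofurbamo
  dofurbamo → dofurpamo   [unconditioned shift]
  dofurpamo (rule 2 does not apply)
  dofurpamo → dofulpamo   [unconditioned shift]
  dofulpamo → dofulpomo   [vowel merger]
  dofulpomo → dofulpom   [apocope]
  giving Ulmekish dofulpom.
Among the options, 'dofulpom' alone shows every Ulmekish change applied in order.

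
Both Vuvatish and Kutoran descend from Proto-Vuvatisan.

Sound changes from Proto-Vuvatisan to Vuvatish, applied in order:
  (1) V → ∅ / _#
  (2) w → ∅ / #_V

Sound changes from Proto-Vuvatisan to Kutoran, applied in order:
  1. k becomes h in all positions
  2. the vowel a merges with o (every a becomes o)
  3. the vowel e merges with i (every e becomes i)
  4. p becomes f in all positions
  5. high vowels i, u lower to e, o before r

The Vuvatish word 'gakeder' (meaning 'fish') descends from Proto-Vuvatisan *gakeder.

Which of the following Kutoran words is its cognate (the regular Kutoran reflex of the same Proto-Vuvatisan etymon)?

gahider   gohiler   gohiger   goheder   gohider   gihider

gohider

Kutoran: *gakeder
  gakeder → gaheder   [unconditioned shift]
  gaheder → goheder   [vowel merger]
  goheder → gohidir   [vowel merger]
  gohidir (rule 4 does not apply)
  gohidir → gohider   [pre-rhotic lowering]
  giving Kutoran gohider.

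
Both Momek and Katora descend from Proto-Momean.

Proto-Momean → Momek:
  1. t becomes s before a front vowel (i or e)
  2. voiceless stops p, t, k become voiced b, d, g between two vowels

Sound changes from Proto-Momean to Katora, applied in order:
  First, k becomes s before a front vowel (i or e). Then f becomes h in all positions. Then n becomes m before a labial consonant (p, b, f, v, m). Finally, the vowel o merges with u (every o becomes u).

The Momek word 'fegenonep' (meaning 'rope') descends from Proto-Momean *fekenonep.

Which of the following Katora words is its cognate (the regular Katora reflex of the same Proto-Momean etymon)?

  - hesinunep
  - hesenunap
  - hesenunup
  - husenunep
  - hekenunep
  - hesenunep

Katora: *fekenonep > fesenonep > hesenonep > hesenunep  (by palatalisation, unconditioned shift, vowel merger)
Among the options, 'hesenunep' alone shows every Katora change applied in order.

hesenunep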